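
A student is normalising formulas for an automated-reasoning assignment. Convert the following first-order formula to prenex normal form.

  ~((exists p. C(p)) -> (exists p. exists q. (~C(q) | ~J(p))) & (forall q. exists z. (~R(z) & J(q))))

exists p. forall u. forall q. exists u1. forall z. (C(p) & (C(q) & J(u) | R(z) | ~J(u1)))

Rewrite implications/biconditionals: A → B as ¬A ∨ B.
  ~(~(exists p. C(p)) | (exists p. exists q. (~C(q) | ~J(p))) & (forall q. exists z. (~R(z) & J(q))))
Move each ¬ inward, flipping quantifiers it crosses:
  (exists p. C(p)) & ((forall p. forall q. (C(q) & J(p))) | (exists q. forall z. (R(z) | ~J(q))))
Give each quantifier a distinct variable: p↦u, q↦u1.
  (exists p. C(p)) & ((forall u. forall q. (C(q) & J(u))) | (exists u1. forall z. (R(z) | ~J(u1))))
Pull the quantifiers to the front (each side's bound variable is not free in the other side):
  exists p. forall u. forall q. exists u1. forall z. (C(p) & (C(q) & J(u) | R(z) | ~J(u1)))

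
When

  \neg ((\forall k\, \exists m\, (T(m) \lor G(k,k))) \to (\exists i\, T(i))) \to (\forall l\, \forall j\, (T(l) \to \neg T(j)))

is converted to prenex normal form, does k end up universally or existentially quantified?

Rewrite implications/biconditionals: A → B as ¬A ∨ B.
  \neg \neg (\neg (\forall k\, \exists m\, (T(m) \lor G(k,k))) \lor (\exists i\, T(i))) \lor (\forall l\, \forall j\, (\neg T(l) \lor \neg T(j)))
Push ¬ through the quantifiers and connectives to reach negation normal form:
  (\exists k\, \forall m\, (\neg T(m) \land \neg G(k,k))) \lor (\exists i\, T(i)) \lor (\forall l\, \forall j\, (\neg T(l) \lor \neg T(j)))
All bound variables are already distinct, so no renaming is needed.
Extract every quantifier outward, since the variables are now distinct and don't occur free across branches:
  \exists k\, \forall m\, \exists i\, \forall l\, \forall j\, (\neg T(m) \land \neg G(k,k) \lor T(i) \lor \neg T(l) \lor \neg T(j))
The quantifier \forall k sits under an odd number of negations (counting the antecedent side of each →), so it flips to \exists k.

existential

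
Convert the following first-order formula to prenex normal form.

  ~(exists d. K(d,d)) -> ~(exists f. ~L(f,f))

exists d. forall f. (K(d,d) | L(f,f))

First replace A → B with ¬A ∨ B.
  ~~(exists d. K(d,d)) | ~(exists f. ~L(f,f))
Drive negations inward (¬∀x A ≡ ∃x ¬A, ¬∃x A ≡ ∀x ¬A, De Morgan for ∧/∨):
  (exists d. K(d,d)) | (forall f. L(f,f))
All bound variables are already distinct, so no renaming is needed.
Pull the quantifiers to the front (each side's bound variable is not free in the other side):
  exists d. forall f. (K(d,d) | L(f,f))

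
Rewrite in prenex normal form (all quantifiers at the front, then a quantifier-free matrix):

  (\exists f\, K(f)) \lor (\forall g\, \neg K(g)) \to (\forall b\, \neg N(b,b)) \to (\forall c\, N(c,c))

\forall f\, \exists g\, \exists b\, \forall c\, (\neg K(f) \land K(g) \lor N(b,b) \lor N(c,c))

First replace A → B with ¬A ∨ B.
  \neg ((\exists f\, K(f)) \lor (\forall g\, \neg K(g))) \lor \neg (\forall b\, \neg N(b,b)) \lor (\forall c\, N(c,c))
Move each ¬ inward, flipping quantifiers it crosses:
  (\forall f\, \neg K(f)) \land (\exists g\, K(g)) \lor (\exists b\, N(b,b)) \lor (\forall c\, N(c,c))
All bound variables are already distinct, so no renaming is needed.
Finally move all quantifiers to the prefix:
  \forall f\, \exists g\, \exists b\, \forall c\, (\neg K(f) \land K(g) \lor N(b,b) \lor N(c,c))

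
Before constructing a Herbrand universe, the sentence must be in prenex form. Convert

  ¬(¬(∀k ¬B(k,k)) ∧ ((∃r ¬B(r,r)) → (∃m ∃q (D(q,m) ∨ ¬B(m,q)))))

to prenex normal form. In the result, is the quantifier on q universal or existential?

Eliminate → and ↔ using ¬ and ∨.
  ¬(¬(∀k ¬B(k,k)) ∧ (¬(∃r ¬B(r,r)) ∨ (∃m ∃q (D(q,m) ∨ ¬B(m,q)))))
Move each ¬ inward, flipping quantifiers it crosses:
  (∀k ¬B(k,k)) ∨ (∃r ¬B(r,r)) ∧ (∀m ∀q (¬D(q,m) ∧ B(m,q)))
Pull the quantifiers to the front (each side's bound variable is not free in the other side):
  ∀k ∃r ∀m ∀q (¬B(k,k) ∨ ¬B(r,r) ∧ ¬D(q,m) ∧ B(m,q))
The quantifier ∃q sits under an odd number of negations (counting the antecedent side of each →), so it flips to ∀q.

universal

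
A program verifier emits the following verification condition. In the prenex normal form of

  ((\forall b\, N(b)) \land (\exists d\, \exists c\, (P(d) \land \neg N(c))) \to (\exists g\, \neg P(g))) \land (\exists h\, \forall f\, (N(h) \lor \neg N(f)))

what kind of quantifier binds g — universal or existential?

existential

Rewrite implications/biconditionals: A → B as ¬A ∨ B.
  (\neg ((\forall b\, N(b)) \land (\exists d\, \exists c\, (P(d) \land \neg N(c)))) \lor (\exists g\, \neg P(g))) \land (\exists h\, \forall f\, (N(h) \lor \neg N(f)))
Move each ¬ inward, flipping quantifiers it crosses:
  ((\exists b\, \neg N(b)) \lor (\forall d\, \forall c\, (\neg P(d) \lor N(c))) \lor (\exists g\, \neg P(g))) \land (\exists h\, \forall f\, (N(h) \lor \neg N(f)))
All bound variables are already distinct, so no renaming is needed.
Extract every quantifier outward, since the variables are now distinct and don't occur free across branches:
  \exists b\, \forall d\, \forall c\, \exists g\, \exists h\, \forall f\, ((\neg N(b) \lor \neg P(d) \lor N(c) \lor \neg P(g)) \land (N(h) \lor \neg N(f)))
The quantifier \exists g sits under an even number of negations (counting the antecedent side of each →), so it remains existential.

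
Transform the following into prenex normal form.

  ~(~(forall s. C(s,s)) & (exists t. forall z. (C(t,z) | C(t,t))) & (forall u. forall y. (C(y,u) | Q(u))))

Drive negations inward (¬∀x A ≡ ∃x ¬A, ¬∃x A ≡ ∀x ¬A, De Morgan for ∧/∨):
  (forall s. C(s,s)) | (forall t. exists z. (~C(t,z) & ~C(t,t))) | (exists u. exists y. (~C(y,u) & ~Q(u)))
Finally move all quantifiers to the prefix:
  forall s. forall t. exists z. exists u. exists y. (C(s,s) | ~C(t,z) & ~C(t,t) | ~C(y,u) & ~Q(u))

forall s. forall t. exists z. exists u. exists y. (C(s,s) | ~C(t,z) & ~C(t,t) | ~C(y,u) & ~Q(u))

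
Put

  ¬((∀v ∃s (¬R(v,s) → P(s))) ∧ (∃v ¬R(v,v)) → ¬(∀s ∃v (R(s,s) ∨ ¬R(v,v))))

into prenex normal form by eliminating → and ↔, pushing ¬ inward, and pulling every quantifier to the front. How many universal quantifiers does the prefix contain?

First replace A → B with ¬A ∨ B.
  ¬(¬((∀v ∃s (¬¬R(v,s) ∨ P(s))) ∧ (∃v ¬R(v,v))) ∨ ¬(∀s ∃v (R(s,s) ∨ ¬R(v,v))))
Move each ¬ inward, flipping quantifiers it crosses:
  (∀v ∃s (R(v,s) ∨ P(s))) ∧ (∃v ¬R(v,v)) ∧ (∀s ∃v (R(s,s) ∨ ¬R(v,v)))
Give each quantifier a distinct variable: v↦x, s↦t, v↦r.
  (∀v ∃s (R(v,s) ∨ P(s))) ∧ (∃x ¬R(x,x)) ∧ (∀t ∃r (R(t,t) ∨ ¬R(r,r)))
Pull the quantifiers to the front (each side's bound variable is not free in the other side):
  ∀v ∃s ∃x ∀t ∃r ((R(v,s) ∨ P(s)) ∧ ¬R(x,x) ∧ (R(t,t) ∨ ¬R(r,r)))
The prefix is ∀v ∃s ∃x ∀t ∃r: 2 universal, 3 existential.

2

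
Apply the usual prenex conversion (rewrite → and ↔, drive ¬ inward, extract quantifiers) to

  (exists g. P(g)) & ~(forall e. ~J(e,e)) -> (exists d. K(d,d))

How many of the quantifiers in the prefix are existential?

First replace A → B with ¬A ∨ B.
  ~((exists g. P(g)) & ~(forall e. ~J(e,e))) | (exists d. K(d,d))
Drive negations inward (¬∀x A ≡ ∃x ¬A, ¬∃x A ≡ ∀x ¬A, De Morgan for ∧/∨):
  (forall g. ~P(g)) | (forall e. ~J(e,e)) | (exists d. K(d,d))
All bound variables are already distinct, so no renaming is needed.
Pull the quantifiers to the front (each side's bound variable is not free in the other side):
  forall g. forall e. exists d. (~P(g) | ~J(e,e) | K(d,d))
The prefix is forall g forall e exists d: 2 universal, 1 existential.

1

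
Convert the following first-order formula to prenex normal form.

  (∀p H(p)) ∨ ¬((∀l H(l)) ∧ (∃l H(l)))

∀p ∃l ∀b (H(p) ∨ ¬H(l) ∨ ¬H(b))

Drive negations inward (¬∀x A ≡ ∃x ¬A, ¬∃x A ≡ ∀x ¬A, De Morgan for ∧/∨):
  (∀p H(p)) ∨ (∃l ¬H(l)) ∨ (∀l ¬H(l))
Standardize variables apart so no two quantifiers bind the same name: l↦b.
  (∀p H(p)) ∨ (∃l ¬H(l)) ∨ (∀b ¬H(b))
Finally move all quantifiers to the prefix:
  ∀p ∃l ∀b (H(p) ∨ ¬H(l) ∨ ¬H(b))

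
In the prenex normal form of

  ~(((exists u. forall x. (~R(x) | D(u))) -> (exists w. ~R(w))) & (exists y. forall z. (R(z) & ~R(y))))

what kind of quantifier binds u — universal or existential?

existential

Eliminate → and ↔ using ¬ and ∨.
  ~((~(exists u. forall x. (~R(x) | D(u))) | (exists w. ~R(w))) & (exists y. forall z. (R(z) & ~R(y))))
Drive negations inward (¬∀x A ≡ ∃x ¬A, ¬∃x A ≡ ∀x ¬A, De Morgan for ∧/∨):
  (exists u. forall x. (~R(x) | D(u))) & (forall w. R(w)) | (forall y. exists z. (~R(z) | R(y)))
All bound variables are already distinct, so no renaming is needed.
Finally move all quantifiers to the prefix:
  exists u. forall x. forall w. forall y. exists z. ((~R(x) | D(u)) & R(w) | ~R(z) | R(y))
The quantifier exists u sits under an even number of negations (counting the antecedent side of each →), so it remains existential.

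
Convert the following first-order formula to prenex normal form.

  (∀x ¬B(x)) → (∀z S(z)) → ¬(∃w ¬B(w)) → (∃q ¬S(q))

Rewrite implications/biconditionals: A → B as ¬A ∨ B.
  ¬(∀x ¬B(x)) ∨ ¬(∀z S(z)) ∨ ¬¬(∃w ¬B(w)) ∨ (∃q ¬S(q))
Move each ¬ inward, flipping quantifiers it crosses:
  (∃x B(x)) ∨ (∃z ¬S(z)) ∨ (∃w ¬B(w)) ∨ (∃q ¬S(q))
All bound variables are already distinct, so no renaming is needed.
Extract every quantifier outward, since the variables are now distinct and don't occur free across branches:
  ∃x ∃z ∃w ∃q (B(x) ∨ ¬S(z) ∨ ¬B(w) ∨ ¬S(q))

∃x ∃z ∃w ∃q (B(x) ∨ ¬S(z) ∨ ¬B(w) ∨ ¬S(q))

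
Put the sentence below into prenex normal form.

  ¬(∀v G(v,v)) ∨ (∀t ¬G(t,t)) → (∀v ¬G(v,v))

∀v ∃t ∀y1 (G(v,v) ∧ G(t,t) ∨ ¬G(y1,y1))

First replace A → B with ¬A ∨ B.
  ¬(¬(∀v G(v,v)) ∨ (∀t ¬G(t,t))) ∨ (∀v ¬G(v,v))
Move each ¬ inward, flipping quantifiers it crosses:
  (∀v G(v,v)) ∧ (∃t G(t,t)) ∨ (∀v ¬G(v,v))
Standardize variables apart so no two quantifiers bind the same name: v↦y1.
  (∀v G(v,v)) ∧ (∃t G(t,t)) ∨ (∀y1 ¬G(y1,y1))
Extract every quantifier outward, since the variables are now distinct and don't occur free across branches:
  ∀v ∃t ∀y1 (G(v,v) ∧ G(t,t) ∨ ¬G(y1,y1))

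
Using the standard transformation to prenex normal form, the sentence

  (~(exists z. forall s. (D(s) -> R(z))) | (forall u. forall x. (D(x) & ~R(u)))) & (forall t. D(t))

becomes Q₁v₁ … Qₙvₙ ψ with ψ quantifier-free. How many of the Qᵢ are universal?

Rewrite implications/biconditionals: A → B as ¬A ∨ B.
  (~(exists z. forall s. (~D(s) | R(z))) | (forall u. forall x. (D(x) & ~R(u)))) & (forall t. D(t))
Push ¬ through the quantifiers and connectives to reach negation normal form:
  ((forall z. exists s. (D(s) & ~R(z))) | (forall u. forall x. (D(x) & ~R(u)))) & (forall t. D(t))
Finally move all quantifiers to the prefix:
  forall z. exists s. forall u. forall x. forall t. ((D(s) & ~R(z) | D(x) & ~R(u)) & D(t))
The prefix is forall z exists s forall u forall x forall t: 4 universal, 1 existential.

4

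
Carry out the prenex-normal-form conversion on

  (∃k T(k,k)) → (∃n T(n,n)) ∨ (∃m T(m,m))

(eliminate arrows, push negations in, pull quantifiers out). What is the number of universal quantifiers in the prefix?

Rewrite implications/biconditionals: A → B as ¬A ∨ B.
  ¬(∃k T(k,k)) ∨ (∃n T(n,n)) ∨ (∃m T(m,m))
Push ¬ through the quantifiers and connectives to reach negation normal form:
  (∀k ¬T(k,k)) ∨ (∃n T(n,n)) ∨ (∃m T(m,m))
Extract every quantifier outward, since the variables are now distinct and don't occur free across branches:
  ∀k ∃n ∃m (¬T(k,k) ∨ T(n,n) ∨ T(m,m))
The prefix is ∀k ∃n ∃m: 1 universal, 2 existential.

1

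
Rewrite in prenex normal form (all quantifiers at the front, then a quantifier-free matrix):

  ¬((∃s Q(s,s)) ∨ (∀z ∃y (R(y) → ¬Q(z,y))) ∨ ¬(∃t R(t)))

∀s ∃z ∀y ∃t (¬Q(s,s) ∧ R(y) ∧ Q(z,y) ∧ R(t))

Eliminate → and ↔ using ¬ and ∨.
  ¬((∃s Q(s,s)) ∨ (∀z ∃y (¬R(y) ∨ ¬Q(z,y))) ∨ ¬(∃t R(t)))
Push ¬ through the quantifiers and connectives to reach negation normal form:
  (∀s ¬Q(s,s)) ∧ (∃z ∀y (R(y) ∧ Q(z,y))) ∧ (∃t R(t))
Extract every quantifier outward, since the variables are now distinct and don't occur free across branches:
  ∀s ∃z ∀y ∃t (¬Q(s,s) ∧ R(y) ∧ Q(z,y) ∧ R(t))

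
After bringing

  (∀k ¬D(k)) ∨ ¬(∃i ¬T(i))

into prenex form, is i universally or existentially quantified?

Move each ¬ inward, flipping quantifiers it crosses:
  (∀k ¬D(k)) ∨ (∀i T(i))
Finally move all quantifiers to the prefix:
  ∀k ∀i (¬D(k) ∨ T(i))
The quantifier ∃i sits under an odd number of negations, so it flips to ∀i.

universal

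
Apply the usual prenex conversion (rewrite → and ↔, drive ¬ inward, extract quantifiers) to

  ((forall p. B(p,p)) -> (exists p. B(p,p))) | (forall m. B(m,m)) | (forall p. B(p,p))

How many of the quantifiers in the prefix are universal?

Eliminate → and ↔ using ¬ and ∨.
  ~(forall p. B(p,p)) | (exists p. B(p,p)) | (forall m. B(m,m)) | (forall p. B(p,p))
Move each ¬ inward, flipping quantifiers it crosses:
  (exists p. ~B(p,p)) | (exists p. B(p,p)) | (forall m. B(m,m)) | (forall p. B(p,p))
Give each quantifier a distinct variable: p↦x, p↦z1.
  (exists p. ~B(p,p)) | (exists x. B(x,x)) | (forall m. B(m,m)) | (forall z1. B(z1,z1))
Finally move all quantifiers to the prefix:
  exists p. exists x. forall m. forall z1. (~B(p,p) | B(x,x) | B(m,m) | B(z1,z1))
The prefix is exists p exists x forall m forall z1: 2 universal, 2 existential.

2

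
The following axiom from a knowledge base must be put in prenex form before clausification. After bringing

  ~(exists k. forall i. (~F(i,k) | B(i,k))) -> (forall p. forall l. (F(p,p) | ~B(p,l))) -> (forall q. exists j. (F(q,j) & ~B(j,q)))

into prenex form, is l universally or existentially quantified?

First replace A → B with ¬A ∨ B.
  ~~(exists k. forall i. (~F(i,k) | B(i,k))) | ~(forall p. forall l. (F(p,p) | ~B(p,l))) | (forall q. exists j. (F(q,j) & ~B(j,q)))
Push ¬ through the quantifiers and connectives to reach negation normal form:
  (exists k. forall i. (~F(i,k) | B(i,k))) | (exists p. exists l. (~F(p,p) & B(p,l))) | (forall q. exists j. (F(q,j) & ~B(j,q)))
Finally move all quantifiers to the prefix:
  exists k. forall i. exists p. exists l. forall q. exists j. (~F(i,k) | B(i,k) | ~F(p,p) & B(p,l) | F(q,j) & ~B(j,q))
The quantifier forall l sits under an odd number of negations (counting the antecedent side of each →), so it flips to exists l.

existential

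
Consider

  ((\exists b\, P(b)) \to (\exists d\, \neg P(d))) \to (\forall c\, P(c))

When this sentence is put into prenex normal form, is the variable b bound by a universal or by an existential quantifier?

existential

Rewrite implications/biconditionals: A → B as ¬A ∨ B.
  \neg (\neg (\exists b\, P(b)) \lor (\exists d\, \neg P(d))) \lor (\forall c\, P(c))
Push ¬ through the quantifiers and connectives to reach negation normal form:
  (\exists b\, P(b)) \land (\forall d\, P(d)) \lor (\forall c\, P(c))
All bound variables are already distinct, so no renaming is needed.
Finally move all quantifiers to the prefix:
  \exists b\, \forall d\, \forall c\, (P(b) \land P(d) \lor P(c))
The quantifier \exists b sits under an even number of negations (counting the antecedent side of each →), so it remains existential.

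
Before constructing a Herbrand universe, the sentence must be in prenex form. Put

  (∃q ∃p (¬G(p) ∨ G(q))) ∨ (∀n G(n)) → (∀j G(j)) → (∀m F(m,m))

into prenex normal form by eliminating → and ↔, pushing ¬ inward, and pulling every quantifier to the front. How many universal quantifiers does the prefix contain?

Rewrite implications/biconditionals: A → B as ¬A ∨ B.
  ¬((∃q ∃p (¬G(p) ∨ G(q))) ∨ (∀n G(n))) ∨ ¬(∀j G(j)) ∨ (∀m F(m,m))
Push ¬ through the quantifiers and connectives to reach negation normal form:
  (∀q ∀p (G(p) ∧ ¬G(q))) ∧ (∃n ¬G(n)) ∨ (∃j ¬G(j)) ∨ (∀m F(m,m))
All bound variables are already distinct, so no renaming is needed.
Pull the quantifiers to the front (each side's bound variable is not free in the other side):
  ∀q ∀p ∃n ∃j ∀m (G(p) ∧ ¬G(q) ∧ ¬G(n) ∨ ¬G(j) ∨ F(m,m))
The prefix is ∀q ∀p ∃n ∃j ∀m: 3 universal, 2 existential.

3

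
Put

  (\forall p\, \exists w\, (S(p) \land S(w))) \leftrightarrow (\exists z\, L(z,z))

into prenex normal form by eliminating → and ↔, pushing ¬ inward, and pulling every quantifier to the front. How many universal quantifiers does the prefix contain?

First replace A → B with ¬A ∨ B; A ↔ B as (¬A ∨ B) ∧ (¬B ∨ A).
  (\neg (\forall p\, \exists w\, (S(p) \land S(w))) \lor (\exists z\, L(z,z))) \land (\neg (\exists z\, L(z,z)) \lor (\forall p\, \exists w\, (S(p) \land S(w))))
Move each ¬ inward, flipping quantifiers it crosses:
  ((\exists p\, \forall w\, (\neg S(p) \lor \neg S(w))) \lor (\exists z\, L(z,z))) \land ((\forall z\, \neg L(z,z)) \lor (\forall p\, \exists w\, (S(p) \land S(w))))
Standardize variables apart so no two quantifiers bind the same name: z↦u1, p↦r, w↦c.
  ((\exists p\, \forall w\, (\neg S(p) \lor \neg S(w))) \lor (\exists z\, L(z,z))) \land ((\forall u1\, \neg L(u1,u1)) \lor (\forall r\, \exists c\, (S(r) \land S(c))))
Finally move all quantifiers to the prefix:
  \exists p\, \forall w\, \exists z\, \forall u1\, \forall r\, \exists c\, ((\neg S(p) \lor \neg S(w) \lor L(z,z)) \land (\neg L(u1,u1) \lor S(r) \land S(c)))
The prefix is \exists p \forall w \exists z \forall u1 \forall r \exists c: 3 universal, 3 existential.

3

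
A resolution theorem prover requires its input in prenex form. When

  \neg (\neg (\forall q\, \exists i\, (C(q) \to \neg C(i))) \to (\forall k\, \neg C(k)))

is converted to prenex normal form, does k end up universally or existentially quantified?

existential

Rewrite implications/biconditionals: A → B as ¬A ∨ B.
  \neg (\neg \neg (\forall q\, \exists i\, (\neg C(q) \lor \neg C(i))) \lor (\forall k\, \neg C(k)))
Move each ¬ inward, flipping quantifiers it crosses:
  (\exists q\, \forall i\, (C(q) \land C(i))) \land (\exists k\, C(k))
All bound variables are already distinct, so no renaming is needed.
Pull the quantifiers to the front (each side's bound variable is not free in the other side):
  \exists q\, \forall i\, \exists k\, (C(q) \land C(i) \land C(k))
The quantifier \forall k sits under an odd number of negations (counting the antecedent side of each →), so it flips to \exists k.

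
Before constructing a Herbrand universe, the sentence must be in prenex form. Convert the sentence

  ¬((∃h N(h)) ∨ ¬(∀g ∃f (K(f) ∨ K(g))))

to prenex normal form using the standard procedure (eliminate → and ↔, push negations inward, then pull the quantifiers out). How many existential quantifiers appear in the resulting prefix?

1

Move each ¬ inward, flipping quantifiers it crosses:
  (∀h ¬N(h)) ∧ (∀g ∃f (K(f) ∨ K(g)))
All bound variables are already distinct, so no renaming is needed.
Finally move all quantifiers to the prefix:
  ∀h ∀g ∃f (¬N(h) ∧ (K(f) ∨ K(g)))
The prefix is ∀h ∀g ∃f: 2 universal, 1 existential.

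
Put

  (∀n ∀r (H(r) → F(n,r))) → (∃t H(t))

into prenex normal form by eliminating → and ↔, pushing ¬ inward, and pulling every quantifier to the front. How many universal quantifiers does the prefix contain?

0

Rewrite implications/biconditionals: A → B as ¬A ∨ B.
  ¬(∀n ∀r (¬H(r) ∨ F(n,r))) ∨ (∃t H(t))
Move each ¬ inward, flipping quantifiers it crosses:
  (∃n ∃r (H(r) ∧ ¬F(n,r))) ∨ (∃t H(t))
All bound variables are already distinct, so no renaming is needed.
Finally move all quantifiers to the prefix:
  ∃n ∃r ∃t (H(r) ∧ ¬F(n,r) ∨ H(t))
The prefix is ∃n ∃r ∃t: 0 universal, 3 existential.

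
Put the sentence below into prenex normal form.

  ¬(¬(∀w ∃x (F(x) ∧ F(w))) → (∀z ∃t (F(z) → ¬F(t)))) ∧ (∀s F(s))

∃w ∀x ∃z ∀t ∀s ((¬F(x) ∨ ¬F(w)) ∧ F(z) ∧ F(t) ∧ F(s))

Eliminate → and ↔ using ¬ and ∨.
  ¬(¬¬(∀w ∃x (F(x) ∧ F(w))) ∨ (∀z ∃t (¬F(z) ∨ ¬F(t)))) ∧ (∀s F(s))
Push ¬ through the quantifiers and connectives to reach negation normal form:
  (∃w ∀x (¬F(x) ∨ ¬F(w))) ∧ (∃z ∀t (F(z) ∧ F(t))) ∧ (∀s F(s))
All bound variables are already distinct, so no renaming is needed.
Extract every quantifier outward, since the variables are now distinct and don't occur free across branches:
  ∃w ∀x ∃z ∀t ∀s ((¬F(x) ∨ ¬F(w)) ∧ F(z) ∧ F(t) ∧ F(s))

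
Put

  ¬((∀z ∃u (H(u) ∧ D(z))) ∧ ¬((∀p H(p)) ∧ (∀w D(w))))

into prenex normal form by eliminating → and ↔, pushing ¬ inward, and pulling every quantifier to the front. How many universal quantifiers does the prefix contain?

Push ¬ through the quantifiers and connectives to reach negation normal form:
  (∃z ∀u (¬H(u) ∨ ¬D(z))) ∨ (∀p H(p)) ∧ (∀w D(w))
All bound variables are already distinct, so no renaming is needed.
Finally move all quantifiers to the prefix:
  ∃z ∀u ∀p ∀w (¬H(u) ∨ ¬D(z) ∨ H(p) ∧ D(w))
The prefix is ∃z ∀u ∀p ∀w: 3 universal, 1 existential.

3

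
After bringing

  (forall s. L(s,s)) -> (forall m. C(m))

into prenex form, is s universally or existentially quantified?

Eliminate → and ↔ using ¬ and ∨.
  ~(forall s. L(s,s)) | (forall m. C(m))
Move each ¬ inward, flipping quantifiers it crosses:
  (exists s. ~L(s,s)) | (forall m. C(m))
Pull the quantifiers to the front (each side's bound variable is not free in the other side):
  exists s. forall m. (~L(s,s) | C(m))
The quantifier forall s sits under an odd number of negations (counting the antecedent side of each →), so it flips to exists s.

existential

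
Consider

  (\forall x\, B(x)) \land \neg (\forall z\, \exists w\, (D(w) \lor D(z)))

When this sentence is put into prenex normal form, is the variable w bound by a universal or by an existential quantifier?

Push ¬ through the quantifiers and connectives to reach negation normal form:
  (\forall x\, B(x)) \land (\exists z\, \forall w\, (\neg D(w) \land \neg D(z)))
Finally move all quantifiers to the prefix:
  \forall x\, \exists z\, \forall w\, (B(x) \land \neg D(w) \land \neg D(z))
The quantifier \exists w sits under an odd number of negations, so it flips to \forall w.

universal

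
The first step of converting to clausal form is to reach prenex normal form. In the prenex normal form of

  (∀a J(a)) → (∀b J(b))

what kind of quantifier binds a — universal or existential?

existential

First replace A → B with ¬A ∨ B.
  ¬(∀a J(a)) ∨ (∀b J(b))
Push ¬ through the quantifiers and connectives to reach negation normal form:
  (∃a ¬J(a)) ∨ (∀b J(b))
Finally move all quantifiers to the prefix:
  ∃a ∀b (¬J(a) ∨ J(b))
The quantifier ∀a sits under an odd number of negations (counting the antecedent side of each →), so it flips to ∃a.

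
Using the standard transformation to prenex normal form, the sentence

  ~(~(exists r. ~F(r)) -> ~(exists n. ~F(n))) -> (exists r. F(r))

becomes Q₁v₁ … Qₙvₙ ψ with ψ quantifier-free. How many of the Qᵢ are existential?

Rewrite implications/biconditionals: A → B as ¬A ∨ B.
  ~~(~~(exists r. ~F(r)) | ~(exists n. ~F(n))) | (exists r. F(r))
Drive negations inward (¬∀x A ≡ ∃x ¬A, ¬∃x A ≡ ∀x ¬A, De Morgan for ∧/∨):
  (exists r. ~F(r)) | (forall n. F(n)) | (exists r. F(r))
Give each quantifier a distinct variable: r↦c.
  (exists r. ~F(r)) | (forall n. F(n)) | (exists c. F(c))
Finally move all quantifiers to the prefix:
  exists r. forall n. exists c. (~F(r) | F(n) | F(c))
The prefix is exists r forall n exists c: 1 universal, 2 existential.

2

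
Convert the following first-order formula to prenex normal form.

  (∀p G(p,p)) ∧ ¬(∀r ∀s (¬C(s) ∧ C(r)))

Push ¬ through the quantifiers and connectives to reach negation normal form:
  (∀p G(p,p)) ∧ (∃r ∃s (C(s) ∨ ¬C(r)))
Pull the quantifiers to the front (each side's bound variable is not free in the other side):
  ∀p ∃r ∃s (G(p,p) ∧ (C(s) ∨ ¬C(r)))

∀p ∃r ∃s (G(p,p) ∧ (C(s) ∨ ¬C(r)))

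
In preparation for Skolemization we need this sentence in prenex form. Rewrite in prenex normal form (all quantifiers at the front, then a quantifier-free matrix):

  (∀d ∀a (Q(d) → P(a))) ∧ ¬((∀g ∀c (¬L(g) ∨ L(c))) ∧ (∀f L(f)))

Eliminate → and ↔ using ¬ and ∨.
  (∀d ∀a (¬Q(d) ∨ P(a))) ∧ ¬((∀g ∀c (¬L(g) ∨ L(c))) ∧ (∀f L(f)))
Move each ¬ inward, flipping quantifiers it crosses:
  (∀d ∀a (¬Q(d) ∨ P(a))) ∧ ((∃g ∃c (L(g) ∧ ¬L(c))) ∨ (∃f ¬L(f)))
All bound variables are already distinct, so no renaming is needed.
Finally move all quantifiers to the prefix:
  ∀d ∀a ∃g ∃c ∃f ((¬Q(d) ∨ P(a)) ∧ (L(g) ∧ ¬L(c) ∨ ¬L(f)))

∀d ∀a ∃g ∃c ∃f ((¬Q(d) ∨ P(a)) ∧ (L(g) ∧ ¬L(c) ∨ ¬L(f)))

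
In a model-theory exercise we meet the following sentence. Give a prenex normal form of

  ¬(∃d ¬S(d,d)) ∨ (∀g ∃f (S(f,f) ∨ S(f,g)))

∀d ∀g ∃f (S(d,d) ∨ S(f,f) ∨ S(f,g))

Move each ¬ inward, flipping quantifiers it crosses:
  (∀d S(d,d)) ∨ (∀g ∃f (S(f,f) ∨ S(f,g)))
Finally move all quantifiers to the prefix:
  ∀d ∀g ∃f (S(d,d) ∨ S(f,f) ∨ S(f,g))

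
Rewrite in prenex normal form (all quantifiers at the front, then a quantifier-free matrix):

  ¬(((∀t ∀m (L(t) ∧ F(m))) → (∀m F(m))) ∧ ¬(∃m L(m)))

∀t ∀m ∃z1 ∃w (L(t) ∧ F(m) ∧ ¬F(z1) ∨ L(w))

Eliminate → and ↔ using ¬ and ∨.
  ¬((¬(∀t ∀m (L(t) ∧ F(m))) ∨ (∀m F(m))) ∧ ¬(∃m L(m)))
Move each ¬ inward, flipping quantifiers it crosses:
  (∀t ∀m (L(t) ∧ F(m))) ∧ (∃m ¬F(m)) ∨ (∃m L(m))
Give each quantifier a distinct variable: m↦z1, m↦w.
  (∀t ∀m (L(t) ∧ F(m))) ∧ (∃z1 ¬F(z1)) ∨ (∃w L(w))
Pull the quantifiers to the front (each side's bound variable is not free in the other side):
  ∀t ∀m ∃z1 ∃w (L(t) ∧ F(m) ∧ ¬F(z1) ∨ L(w))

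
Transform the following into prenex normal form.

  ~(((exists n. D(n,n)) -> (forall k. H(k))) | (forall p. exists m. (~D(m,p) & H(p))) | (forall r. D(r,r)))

exists n. exists k. exists p. forall m. exists r. (D(n,n) & ~H(k) & (D(m,p) | ~H(p)) & ~D(r,r))

Eliminate → and ↔ using ¬ and ∨.
  ~(~(exists n. D(n,n)) | (forall k. H(k)) | (forall p. exists m. (~D(m,p) & H(p))) | (forall r. D(r,r)))
Push ¬ through the quantifiers and connectives to reach negation normal form:
  (exists n. D(n,n)) & (exists k. ~H(k)) & (exists p. forall m. (D(m,p) | ~H(p))) & (exists r. ~D(r,r))
Finally move all quantifiers to the prefix:
  exists n. exists k. exists p. forall m. exists r. (D(n,n) & ~H(k) & (D(m,p) | ~H(p)) & ~D(r,r))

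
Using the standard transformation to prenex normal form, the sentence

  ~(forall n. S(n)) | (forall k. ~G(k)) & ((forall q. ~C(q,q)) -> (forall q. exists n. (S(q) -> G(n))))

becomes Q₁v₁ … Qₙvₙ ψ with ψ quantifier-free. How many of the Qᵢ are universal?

Rewrite implications/biconditionals: A → B as ¬A ∨ B.
  ~(forall n. S(n)) | (forall k. ~G(k)) & (~(forall q. ~C(q,q)) | (forall q. exists n. (~S(q) | G(n))))
Push ¬ through the quantifiers and connectives to reach negation normal form:
  (exists n. ~S(n)) | (forall k. ~G(k)) & ((exists q. C(q,q)) | (forall q. exists n. (~S(q) | G(n))))
Standardize variables apart so no two quantifiers bind the same name: q↦v1, n↦c.
  (exists n. ~S(n)) | (forall k. ~G(k)) & ((exists q. C(q,q)) | (forall v1. exists c. (~S(v1) | G(c))))
Finally move all quantifiers to the prefix:
  exists n. forall k. exists q. forall v1. exists c. (~S(n) | ~G(k) & (C(q,q) | ~S(v1) | G(c)))
The prefix is exists n forall k exists q forall v1 exists c: 2 universal, 3 existential.

2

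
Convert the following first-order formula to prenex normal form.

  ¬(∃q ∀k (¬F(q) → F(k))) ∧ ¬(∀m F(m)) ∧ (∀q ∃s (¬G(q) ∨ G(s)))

First replace A → B with ¬A ∨ B.
  ¬(∃q ∀k (¬¬F(q) ∨ F(k))) ∧ ¬(∀m F(m)) ∧ (∀q ∃s (¬G(q) ∨ G(s)))
Drive negations inward (¬∀x A ≡ ∃x ¬A, ¬∃x A ≡ ∀x ¬A, De Morgan for ∧/∨):
  (∀q ∃k (¬F(q) ∧ ¬F(k))) ∧ (∃m ¬F(m)) ∧ (∀q ∃s (¬G(q) ∨ G(s)))
Standardize variables apart so no two quantifiers bind the same name: q↦p.
  (∀q ∃k (¬F(q) ∧ ¬F(k))) ∧ (∃m ¬F(m)) ∧ (∀p ∃s (¬G(p) ∨ G(s)))
Finally move all quantifiers to the prefix:
  ∀q ∃k ∃m ∀p ∃s (¬F(q) ∧ ¬F(k) ∧ ¬F(m) ∧ (¬G(p) ∨ G(s)))

∀q ∃k ∃m ∀p ∃s (¬F(q) ∧ ¬F(k) ∧ ¬F(m) ∧ (¬G(p) ∨ G(s)))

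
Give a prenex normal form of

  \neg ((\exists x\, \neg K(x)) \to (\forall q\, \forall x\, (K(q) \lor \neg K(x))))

Rewrite implications/biconditionals: A → B as ¬A ∨ B.
  \neg (\neg (\exists x\, \neg K(x)) \lor (\forall q\, \forall x\, (K(q) \lor \neg K(x))))
Drive negations inward (¬∀x A ≡ ∃x ¬A, ¬∃x A ≡ ∀x ¬A, De Morgan for ∧/∨):
  (\exists x\, \neg K(x)) \land (\exists q\, \exists x\, (\neg K(q) \land K(x)))
Standardize variables apart so no two quantifiers bind the same name: x↦w.
  (\exists x\, \neg K(x)) \land (\exists q\, \exists w\, (\neg K(q) \land K(w)))
Finally move all quantifiers to the prefix:
  \exists x\, \exists q\, \exists w\, (\neg K(x) \land \neg K(q) \land K(w))

\exists x\, \exists q\, \exists w\, (\neg K(x) \land \neg K(q) \land K(w))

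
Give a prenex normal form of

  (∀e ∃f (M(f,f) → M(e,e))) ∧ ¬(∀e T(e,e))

∀e ∃f ∃q ((¬M(f,f) ∨ M(e,e)) ∧ ¬T(q,q))

First replace A → B with ¬A ∨ B.
  (∀e ∃f (¬M(f,f) ∨ M(e,e))) ∧ ¬(∀e T(e,e))
Move each ¬ inward, flipping quantifiers it crosses:
  (∀e ∃f (¬M(f,f) ∨ M(e,e))) ∧ (∃e ¬T(e,e))
Give each quantifier a distinct variable: e↦q.
  (∀e ∃f (¬M(f,f) ∨ M(e,e))) ∧ (∃q ¬T(q,q))
Pull the quantifiers to the front (each side's bound variable is not free in the other side):
  ∀e ∃f ∃q ((¬M(f,f) ∨ M(e,e)) ∧ ¬T(q,q))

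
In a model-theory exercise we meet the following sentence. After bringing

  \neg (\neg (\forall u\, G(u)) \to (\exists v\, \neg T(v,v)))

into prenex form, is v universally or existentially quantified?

universal

Rewrite implications/biconditionals: A → B as ¬A ∨ B.
  \neg (\neg \neg (\forall u\, G(u)) \lor (\exists v\, \neg T(v,v)))
Move each ¬ inward, flipping quantifiers it crosses:
  (\exists u\, \neg G(u)) \land (\forall v\, T(v,v))
Extract every quantifier outward, since the variables are now distinct and don't occur free across branches:
  \exists u\, \forall v\, (\neg G(u) \land T(v,v))
The quantifier \exists v sits under an odd number of negations (counting the antecedent side of each →), so it flips to \forall v.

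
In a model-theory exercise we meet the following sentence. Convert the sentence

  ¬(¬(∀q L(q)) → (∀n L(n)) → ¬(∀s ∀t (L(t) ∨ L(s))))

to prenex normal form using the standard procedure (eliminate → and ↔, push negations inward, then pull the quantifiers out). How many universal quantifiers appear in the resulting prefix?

3

First replace A → B with ¬A ∨ B.
  ¬(¬¬(∀q L(q)) ∨ ¬(∀n L(n)) ∨ ¬(∀s ∀t (L(t) ∨ L(s))))
Drive negations inward (¬∀x A ≡ ∃x ¬A, ¬∃x A ≡ ∀x ¬A, De Morgan for ∧/∨):
  (∃q ¬L(q)) ∧ (∀n L(n)) ∧ (∀s ∀t (L(t) ∨ L(s)))
All bound variables are already distinct, so no renaming is needed.
Pull the quantifiers to the front (each side's bound variable is not free in the other side):
  ∃q ∀n ∀s ∀t (¬L(q) ∧ L(n) ∧ (L(t) ∨ L(s)))
The prefix is ∃q ∀n ∀s ∀t: 3 universal, 1 existential.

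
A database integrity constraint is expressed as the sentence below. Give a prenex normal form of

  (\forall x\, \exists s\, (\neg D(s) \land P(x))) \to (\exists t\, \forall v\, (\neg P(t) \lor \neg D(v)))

\exists x\, \forall s\, \exists t\, \forall v\, (D(s) \lor \neg P(x) \lor \neg P(t) \lor \neg D(v))

First replace A → B with ¬A ∨ B.
  \neg (\forall x\, \exists s\, (\neg D(s) \land P(x))) \lor (\exists t\, \forall v\, (\neg P(t) \lor \neg D(v)))
Move each ¬ inward, flipping quantifiers it crosses:
  (\exists x\, \forall s\, (D(s) \lor \neg P(x))) \lor (\exists t\, \forall v\, (\neg P(t) \lor \neg D(v)))
All bound variables are already distinct, so no renaming is needed.
Extract every quantifier outward, since the variables are now distinct and don't occur free across branches:
  \exists x\, \forall s\, \exists t\, \forall v\, (D(s) \lor \neg P(x) \lor \neg P(t) \lor \neg D(v))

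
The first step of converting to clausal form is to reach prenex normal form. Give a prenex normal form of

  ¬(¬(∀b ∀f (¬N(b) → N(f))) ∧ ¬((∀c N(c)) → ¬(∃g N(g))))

Rewrite implications/biconditionals: A → B as ¬A ∨ B.
  ¬(¬(∀b ∀f (¬¬N(b) ∨ N(f))) ∧ ¬(¬(∀c N(c)) ∨ ¬(∃g N(g))))
Drive negations inward (¬∀x A ≡ ∃x ¬A, ¬∃x A ≡ ∀x ¬A, De Morgan for ∧/∨):
  (∀b ∀f (N(b) ∨ N(f))) ∨ (∃c ¬N(c)) ∨ (∀g ¬N(g))
All bound variables are already distinct, so no renaming is needed.
Pull the quantifiers to the front (each side's bound variable is not free in the other side):
  ∀b ∀f ∃c ∀g (N(b) ∨ N(f) ∨ ¬N(c) ∨ ¬N(g))

∀b ∀f ∃c ∀g (N(b) ∨ N(f) ∨ ¬N(c) ∨ ¬N(g))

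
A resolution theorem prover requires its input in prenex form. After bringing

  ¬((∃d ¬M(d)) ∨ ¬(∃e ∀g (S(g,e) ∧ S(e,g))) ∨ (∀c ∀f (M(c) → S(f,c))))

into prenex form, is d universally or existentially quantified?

Eliminate → and ↔ using ¬ and ∨.
  ¬((∃d ¬M(d)) ∨ ¬(∃e ∀g (S(g,e) ∧ S(e,g))) ∨ (∀c ∀f (¬M(c) ∨ S(f,c))))
Move each ¬ inward, flipping quantifiers it crosses:
  (∀d M(d)) ∧ (∃e ∀g (S(g,e) ∧ S(e,g))) ∧ (∃c ∃f (M(c) ∧ ¬S(f,c)))
All bound variables are already distinct, so no renaming is needed.
Finally move all quantifiers to the prefix:
  ∀d ∃e ∀g ∃c ∃f (M(d) ∧ S(g,e) ∧ S(e,g) ∧ M(c) ∧ ¬S(f,c))
The quantifier ∃d sits under an odd number of negations (counting the antecedent side of each →), so it flips to ∀d.

universal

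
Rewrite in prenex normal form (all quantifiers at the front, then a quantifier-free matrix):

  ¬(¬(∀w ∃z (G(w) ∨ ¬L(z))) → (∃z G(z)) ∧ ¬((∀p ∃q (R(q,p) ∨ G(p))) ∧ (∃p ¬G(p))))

∃w ∀z ∀a ∀p ∃q ∃s (¬G(w) ∧ L(z) ∧ (¬G(a) ∨ (R(q,p) ∨ G(p)) ∧ ¬G(s)))

Rewrite implications/biconditionals: A → B as ¬A ∨ B.
  ¬(¬¬(∀w ∃z (G(w) ∨ ¬L(z))) ∨ (∃z G(z)) ∧ ¬((∀p ∃q (R(q,p) ∨ G(p))) ∧ (∃p ¬G(p))))
Move each ¬ inward, flipping quantifiers it crosses:
  (∃w ∀z (¬G(w) ∧ L(z))) ∧ ((∀z ¬G(z)) ∨ (∀p ∃q (R(q,p) ∨ G(p))) ∧ (∃p ¬G(p)))
Rename bound variables to avoid capture: z↦a, p↦s.
  (∃w ∀z (¬G(w) ∧ L(z))) ∧ ((∀a ¬G(a)) ∨ (∀p ∃q (R(q,p) ∨ G(p))) ∧ (∃s ¬G(s)))
Finally move all quantifiers to the prefix:
  ∃w ∀z ∀a ∀p ∃q ∃s (¬G(w) ∧ L(z) ∧ (¬G(a) ∨ (R(q,p) ∨ G(p)) ∧ ¬G(s)))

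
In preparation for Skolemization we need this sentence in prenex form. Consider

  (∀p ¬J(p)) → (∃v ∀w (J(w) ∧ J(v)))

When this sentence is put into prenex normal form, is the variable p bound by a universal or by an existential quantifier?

existential

First replace A → B with ¬A ∨ B.
  ¬(∀p ¬J(p)) ∨ (∃v ∀w (J(w) ∧ J(v)))
Move each ¬ inward, flipping quantifiers it crosses:
  (∃p J(p)) ∨ (∃v ∀w (J(w) ∧ J(v)))
Pull the quantifiers to the front (each side's bound variable is not free in the other side):
  ∃p ∃v ∀w (J(p) ∨ J(w) ∧ J(v))
The quantifier ∀p sits under an odd number of negations (counting the antecedent side of each →), so it flips to ∃p.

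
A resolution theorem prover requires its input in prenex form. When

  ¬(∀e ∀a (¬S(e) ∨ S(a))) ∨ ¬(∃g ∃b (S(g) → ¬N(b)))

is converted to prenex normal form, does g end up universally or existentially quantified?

Eliminate → and ↔ using ¬ and ∨.
  ¬(∀e ∀a (¬S(e) ∨ S(a))) ∨ ¬(∃g ∃b (¬S(g) ∨ ¬N(b)))
Move each ¬ inward, flipping quantifiers it crosses:
  (∃e ∃a (S(e) ∧ ¬S(a))) ∨ (∀g ∀b (S(g) ∧ N(b)))
All bound variables are already distinct, so no renaming is needed.
Extract every quantifier outward, since the variables are now distinct and don't occur free across branches:
  ∃e ∃a ∀g ∀b (S(e) ∧ ¬S(a) ∨ S(g) ∧ N(b))
The quantifier ∃g sits under an odd number of negations (counting the antecedent side of each →), so it flips to ∀g.

universal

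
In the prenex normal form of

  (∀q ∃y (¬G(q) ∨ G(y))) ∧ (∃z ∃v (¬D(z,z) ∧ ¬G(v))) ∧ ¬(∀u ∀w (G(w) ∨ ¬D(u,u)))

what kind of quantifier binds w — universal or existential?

existential

Push ¬ through the quantifiers and connectives to reach negation normal form:
  (∀q ∃y (¬G(q) ∨ G(y))) ∧ (∃z ∃v (¬D(z,z) ∧ ¬G(v))) ∧ (∃u ∃w (¬G(w) ∧ D(u,u)))
Finally move all quantifiers to the prefix:
  ∀q ∃y ∃z ∃v ∃u ∃w ((¬G(q) ∨ G(y)) ∧ ¬D(z,z) ∧ ¬G(v) ∧ ¬G(w) ∧ D(u,u))
The quantifier ∀w sits under an odd number of negations, so it flips to ∃w.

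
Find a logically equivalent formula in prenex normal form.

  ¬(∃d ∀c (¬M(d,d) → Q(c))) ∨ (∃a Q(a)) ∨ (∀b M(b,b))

∀d ∃c ∃a ∀b (¬M(d,d) ∧ ¬Q(c) ∨ Q(a) ∨ M(b,b))

Rewrite implications/biconditionals: A → B as ¬A ∨ B.
  ¬(∃d ∀c (¬¬M(d,d) ∨ Q(c))) ∨ (∃a Q(a)) ∨ (∀b M(b,b))
Drive negations inward (¬∀x A ≡ ∃x ¬A, ¬∃x A ≡ ∀x ¬A, De Morgan for ∧/∨):
  (∀d ∃c (¬M(d,d) ∧ ¬Q(c))) ∨ (∃a Q(a)) ∨ (∀b M(b,b))
All bound variables are already distinct, so no renaming is needed.
Finally move all quantifiers to the prefix:
  ∀d ∃c ∃a ∀b (¬M(d,d) ∧ ¬Q(c) ∨ Q(a) ∨ M(b,b))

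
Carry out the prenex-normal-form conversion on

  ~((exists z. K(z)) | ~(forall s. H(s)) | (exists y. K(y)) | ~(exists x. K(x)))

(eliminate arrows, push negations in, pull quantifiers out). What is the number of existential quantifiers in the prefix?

1

Push ¬ through the quantifiers and connectives to reach negation normal form:
  (forall z. ~K(z)) & (forall s. H(s)) & (forall y. ~K(y)) & (exists x. K(x))
All bound variables are already distinct, so no renaming is needed.
Finally move all quantifiers to the prefix:
  forall z. forall s. forall y. exists x. (~K(z) & H(s) & ~K(y) & K(x))
The prefix is forall z forall s forall y exists x: 3 universal, 1 existential.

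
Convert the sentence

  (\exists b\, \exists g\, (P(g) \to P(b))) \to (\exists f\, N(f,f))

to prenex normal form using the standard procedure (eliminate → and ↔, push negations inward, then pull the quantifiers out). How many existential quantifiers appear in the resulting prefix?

Rewrite implications/biconditionals: A → B as ¬A ∨ B.
  \neg (\exists b\, \exists g\, (\neg P(g) \lor P(b))) \lor (\exists f\, N(f,f))
Move each ¬ inward, flipping quantifiers it crosses:
  (\forall b\, \forall g\, (P(g) \land \neg P(b))) \lor (\exists f\, N(f,f))
Pull the quantifiers to the front (each side's bound variable is not free in the other side):
  \forall b\, \forall g\, \exists f\, (P(g) \land \neg P(b) \lor N(f,f))
The prefix is \forall b \forall g \exists f: 2 universal, 1 existential.

1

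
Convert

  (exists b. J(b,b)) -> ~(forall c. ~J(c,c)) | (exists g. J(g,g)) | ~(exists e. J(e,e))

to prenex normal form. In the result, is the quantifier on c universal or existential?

existential

Rewrite implications/biconditionals: A → B as ¬A ∨ B.
  ~(exists b. J(b,b)) | ~(forall c. ~J(c,c)) | (exists g. J(g,g)) | ~(exists e. J(e,e))
Push ¬ through the quantifiers and connectives to reach negation normal form:
  (forall b. ~J(b,b)) | (exists c. J(c,c)) | (exists g. J(g,g)) | (forall e. ~J(e,e))
All bound variables are already distinct, so no renaming is needed.
Pull the quantifiers to the front (each side's bound variable is not free in the other side):
  forall b. exists c. exists g. forall e. (~J(b,b) | J(c,c) | J(g,g) | ~J(e,e))
The quantifier forall c sits under an odd number of negations (counting the antecedent side of each →), so it flips to exists c.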